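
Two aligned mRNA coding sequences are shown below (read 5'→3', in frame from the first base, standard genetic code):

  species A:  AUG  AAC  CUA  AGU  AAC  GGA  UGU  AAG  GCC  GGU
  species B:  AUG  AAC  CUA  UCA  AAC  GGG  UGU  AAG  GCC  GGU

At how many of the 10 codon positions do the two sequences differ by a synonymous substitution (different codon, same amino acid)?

Codon 1: AUG Met / AUG Met — identical.
Codon 2: AAC Asn / AAC Asn — identical.
Codon 3: CUA Leu / CUA Leu — identical.
Codon 4: AGU Ser / UCA Ser — synonymous.
Codon 5: AAC Asn / AAC Asn — identical.
Codon 6: GGA Gly / GGG Gly — synonymous.
Codon 7: UGU Cys / UGU Cys — identical.
Codon 8: AAG Lys / AAG Lys — identical.
Codon 9: GCC Ala / GCC Ala — identical.
Codon 10: GGU Gly / GGU Gly — identical.
Synonymous differences: 2.

2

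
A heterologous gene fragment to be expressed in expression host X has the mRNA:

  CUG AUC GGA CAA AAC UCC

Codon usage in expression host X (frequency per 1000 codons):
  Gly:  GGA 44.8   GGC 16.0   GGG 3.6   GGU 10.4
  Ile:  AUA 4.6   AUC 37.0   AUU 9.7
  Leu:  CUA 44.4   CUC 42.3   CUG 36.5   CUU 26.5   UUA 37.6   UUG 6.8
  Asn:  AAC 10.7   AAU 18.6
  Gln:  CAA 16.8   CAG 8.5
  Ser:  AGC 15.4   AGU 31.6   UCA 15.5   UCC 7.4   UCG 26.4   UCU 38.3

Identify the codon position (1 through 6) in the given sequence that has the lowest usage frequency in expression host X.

6

Codon 1 CUG (Leu): 36.5 per 1000.
Codon 2 AUC (Ile): 37.0 per 1000.
Codon 3 GGA (Gly): 44.8 per 1000.
Codon 4 CAA (Gln): 16.8 per 1000.
Codon 5 AAC (Asn): 10.7 per 1000.
Codon 6 UCC (Ser): 7.4 per 1000.
Lowest frequency is 7.4 at codon 6.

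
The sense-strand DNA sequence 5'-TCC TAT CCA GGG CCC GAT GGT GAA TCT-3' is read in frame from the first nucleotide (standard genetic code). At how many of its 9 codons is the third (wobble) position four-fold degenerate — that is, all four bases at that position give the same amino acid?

Codon 1 TCC (Ser): third position 4-fold.
Codon 2 TAT (Tyr): third position 2-fold.
Codon 3 CCA (Pro): third position 4-fold.
Codon 4 GGG (Gly): third position 4-fold.
Codon 5 CCC (Pro): third position 4-fold.
Codon 6 GAT (Asp): third position 2-fold.
Codon 7 GGT (Gly): third position 4-fold.
Codon 8 GAA (Glu): third position 2-fold.
Codon 9 TCT (Ser): third position 4-fold.
Four-fold degenerate third positions: 6.

6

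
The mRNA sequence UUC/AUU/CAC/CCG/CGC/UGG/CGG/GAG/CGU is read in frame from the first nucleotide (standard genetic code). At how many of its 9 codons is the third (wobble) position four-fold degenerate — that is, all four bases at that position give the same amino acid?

Codon 1 UUC (Phe): third position 2-fold.
Codon 2 AUU (Ile): third position 3-fold.
Codon 3 CAC (His): third position 2-fold.
Codon 4 CCG (Pro): third position 4-fold.
Codon 5 CGC (Arg): third position 4-fold.
Codon 6 UGG (Trp): third position 1-fold.
Codon 7 CGG (Arg): third position 4-fold.
Codon 8 GAG (Glu): third position 2-fold.
Codon 9 CGU (Arg): third position 4-fold.
Four-fold degenerate third positions: 4.

4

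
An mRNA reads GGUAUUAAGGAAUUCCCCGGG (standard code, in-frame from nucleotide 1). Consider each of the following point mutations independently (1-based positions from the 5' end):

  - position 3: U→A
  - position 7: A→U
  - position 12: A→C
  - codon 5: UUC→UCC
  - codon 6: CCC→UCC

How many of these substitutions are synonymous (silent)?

1

Codon 1: GGU (Gly) → GGA (Gly) — synonymous.
Codon 3: AAG (Lys) → UAG (Stop) — nonsense.
Codon 4: GAA (Glu) → GAC (Asp) — missense.
Codon 5: UUC (Phe) → UCC (Ser) — missense.
Codon 6: CCC (Pro) → UCC (Ser) — missense.
Synonymous: 1 of 5.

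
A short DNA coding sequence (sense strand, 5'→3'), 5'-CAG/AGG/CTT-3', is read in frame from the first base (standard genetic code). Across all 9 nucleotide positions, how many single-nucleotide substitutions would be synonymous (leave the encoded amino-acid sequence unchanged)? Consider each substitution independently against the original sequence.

6

Codon 1 (CAG, Gln): 1 synonymous substitution.
Codon 2 (AGG, Arg): 2 synonymous substitutions.
Codon 3 (CTT, Leu): 3 synonymous substitutions.
Total: 1 + 2 + 3 = 6.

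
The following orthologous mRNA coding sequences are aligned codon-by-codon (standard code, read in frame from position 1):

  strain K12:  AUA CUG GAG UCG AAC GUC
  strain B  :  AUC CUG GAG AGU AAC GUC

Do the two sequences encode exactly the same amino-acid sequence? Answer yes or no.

Codon 1: AUA Ile / AUC Ile — synonymous.
Codon 2: CUG Leu / CUG Leu — identical.
Codon 3: GAG Glu / GAG Glu — identical.
Codon 4: UCG Ser / AGU Ser — synonymous.
Codon 5: AAC Asn / AAC Asn — identical.
Codon 6: GUC Val / GUC Val — identical.
Nonsynonymous differences: 0 → same protein.

yes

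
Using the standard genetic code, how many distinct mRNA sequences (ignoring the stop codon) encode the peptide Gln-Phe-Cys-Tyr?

Gln: 2 codons.
Phe: 2 codons.
Cys: 2 codons.
Tyr: 2 codons.
2 × 2 × 2 × 2 = 16.

16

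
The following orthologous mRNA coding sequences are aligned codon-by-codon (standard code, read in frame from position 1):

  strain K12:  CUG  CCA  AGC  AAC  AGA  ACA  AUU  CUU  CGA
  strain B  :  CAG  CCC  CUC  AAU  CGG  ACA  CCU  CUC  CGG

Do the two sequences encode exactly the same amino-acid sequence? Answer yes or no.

Codon 1: CUG Leu / CAG Gln — nonsynonymous.
Codon 2: CCA Pro / CCC Pro — synonymous.
Codon 3: AGC Ser / CUC Leu — nonsynonymous.
Codon 4: AAC Asn / AAU Asn — synonymous.
Codon 5: AGA Arg / CGG Arg — synonymous.
Codon 6: ACA Thr / ACA Thr — identical.
Codon 7: AUU Ile / CCU Pro — nonsynonymous.
Codon 8: CUU Leu / CUC Leu — synonymous.
Codon 9: CGA Arg / CGG Arg — synonymous.
Nonsynonymous differences: 3 → different protein.

no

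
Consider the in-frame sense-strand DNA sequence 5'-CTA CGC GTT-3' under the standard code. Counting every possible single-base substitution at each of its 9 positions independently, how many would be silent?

10

Codon 1 (CTA, Leu): 4 synonymous substitutions.
Codon 2 (CGC, Arg): 3 synonymous substitutions.
Codon 3 (GTT, Val): 3 synonymous substitutions.
Total: 4 + 3 + 3 = 10.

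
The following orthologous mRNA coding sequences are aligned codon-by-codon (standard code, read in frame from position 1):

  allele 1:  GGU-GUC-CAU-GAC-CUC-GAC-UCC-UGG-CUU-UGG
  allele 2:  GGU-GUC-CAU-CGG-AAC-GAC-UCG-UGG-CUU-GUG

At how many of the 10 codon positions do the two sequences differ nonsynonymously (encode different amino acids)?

3

Codon 1: GGU Gly / GGU Gly — identical.
Codon 2: GUC Val / GUC Val — identical.
Codon 3: CAU His / CAU His — identical.
Codon 4: GAC Asp / CGG Arg — nonsynonymous.
Codon 5: CUC Leu / AAC Asn — nonsynonymous.
Codon 6: GAC Asp / GAC Asp — identical.
Codon 7: UCC Ser / UCG Ser — synonymous.
Codon 8: UGG Trp / UGG Trp — identical.
Codon 9: CUU Leu / CUU Leu — identical.
Codon 10: UGG Trp / GUG Val — nonsynonymous.
Nonsynonymous differences: 3.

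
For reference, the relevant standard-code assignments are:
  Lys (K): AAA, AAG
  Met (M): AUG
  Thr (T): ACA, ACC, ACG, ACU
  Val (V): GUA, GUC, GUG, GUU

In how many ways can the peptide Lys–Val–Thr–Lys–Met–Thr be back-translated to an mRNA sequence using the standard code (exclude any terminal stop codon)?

256

Lys: 2 codons.
Val: 4 codons.
Thr: 4 codons.
Lys: 2 codons.
Met: 1 codon.
Thr: 4 codons.
2 × 4 × 4 × 2 × 1 × 4 = 256.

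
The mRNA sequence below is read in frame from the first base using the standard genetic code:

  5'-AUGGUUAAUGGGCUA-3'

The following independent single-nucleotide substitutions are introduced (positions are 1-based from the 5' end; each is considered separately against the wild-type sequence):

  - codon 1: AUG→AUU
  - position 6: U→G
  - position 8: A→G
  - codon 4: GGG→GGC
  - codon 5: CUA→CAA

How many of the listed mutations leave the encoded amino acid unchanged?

Codon 1: AUG (Met) → AUU (Ile) — missense.
Codon 2: GUU (Val) → GUG (Val) — synonymous.
Codon 3: AAU (Asn) → AGU (Ser) — missense.
Codon 4: GGG (Gly) → GGC (Gly) — synonymous.
Codon 5: CUA (Leu) → CAA (Gln) — missense.
Synonymous: 2 of 5.

2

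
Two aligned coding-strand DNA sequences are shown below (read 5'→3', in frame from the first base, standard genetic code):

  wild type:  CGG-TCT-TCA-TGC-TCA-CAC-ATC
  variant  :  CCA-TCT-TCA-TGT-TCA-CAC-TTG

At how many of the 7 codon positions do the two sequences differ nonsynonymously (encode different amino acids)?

Codon 1: CGG Arg / CCA Pro — nonsynonymous.
Codon 2: TCT Ser / TCT Ser — identical.
Codon 3: TCA Ser / TCA Ser — identical.
Codon 4: TGC Cys / TGT Cys — synonymous.
Codon 5: TCA Ser / TCA Ser — identical.
Codon 6: CAC His / CAC His — identical.
Codon 7: ATC Ile / TTG Leu — nonsynonymous.
Nonsynonymous differences: 2.

2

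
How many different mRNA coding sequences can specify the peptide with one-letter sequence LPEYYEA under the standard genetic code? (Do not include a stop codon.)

Leu: 6 codons.
Pro: 4 codons.
Glu: 2 codons.
Tyr: 2 codons.
Tyr: 2 codons.
Glu: 2 codons.
Ala: 4 codons.
6 × 4 × 2 × 2 × 2 × 2 × 4 = 1536.

1536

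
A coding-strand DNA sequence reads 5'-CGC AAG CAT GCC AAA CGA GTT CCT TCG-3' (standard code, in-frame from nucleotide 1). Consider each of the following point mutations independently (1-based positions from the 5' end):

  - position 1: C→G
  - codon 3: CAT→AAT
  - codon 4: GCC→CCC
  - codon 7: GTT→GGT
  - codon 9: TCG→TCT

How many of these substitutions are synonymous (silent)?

Codon 1: CGC (Arg) → GGC (Gly) — missense.
Codon 3: CAT (His) → AAT (Asn) — missense.
Codon 4: GCC (Ala) → CCC (Pro) — missense.
Codon 7: GTT (Val) → GGT (Gly) — missense.
Codon 9: TCG (Ser) → TCT (Ser) — synonymous.
Synonymous: 1 of 5.

1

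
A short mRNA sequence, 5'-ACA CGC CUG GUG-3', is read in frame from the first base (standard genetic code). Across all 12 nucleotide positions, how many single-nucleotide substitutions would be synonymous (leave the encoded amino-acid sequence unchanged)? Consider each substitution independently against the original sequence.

13

Codon 1 (ACA, Thr): 3 synonymous substitutions.
Codon 2 (CGC, Arg): 3 synonymous substitutions.
Codon 3 (CUG, Leu): 4 synonymous substitutions.
Codon 4 (GUG, Val): 3 synonymous substitutions.
Total: 3 + 3 + 4 + 3 = 13.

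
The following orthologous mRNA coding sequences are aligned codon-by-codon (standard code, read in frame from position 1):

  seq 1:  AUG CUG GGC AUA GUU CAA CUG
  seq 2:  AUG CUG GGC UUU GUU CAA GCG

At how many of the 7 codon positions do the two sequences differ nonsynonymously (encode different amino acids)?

2

Codon 1: AUG Met / AUG Met — identical.
Codon 2: CUG Leu / CUG Leu — identical.
Codon 3: GGC Gly / GGC Gly — identical.
Codon 4: AUA Ile / UUU Phe — nonsynonymous.
Codon 5: GUU Val / GUU Val — identical.
Codon 6: CAA Gln / CAA Gln — identical.
Codon 7: CUG Leu / GCG Ala — nonsynonymous.
Nonsynonymous differences: 2.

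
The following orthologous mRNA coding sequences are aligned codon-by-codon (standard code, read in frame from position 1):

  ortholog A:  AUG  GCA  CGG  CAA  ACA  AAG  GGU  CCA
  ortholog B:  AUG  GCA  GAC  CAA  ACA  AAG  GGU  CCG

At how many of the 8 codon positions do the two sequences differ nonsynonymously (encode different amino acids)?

Codon 1: AUG Met / AUG Met — identical.
Codon 2: GCA Ala / GCA Ala — identical.
Codon 3: CGG Arg / GAC Asp — nonsynonymous.
Codon 4: CAA Gln / CAA Gln — identical.
Codon 5: ACA Thr / ACA Thr — identical.
Codon 6: AAG Lys / AAG Lys — identical.
Codon 7: GGU Gly / GGU Gly — identical.
Codon 8: CCA Pro / CCG Pro — synonymous.
Nonsynonymous differences: 1.

1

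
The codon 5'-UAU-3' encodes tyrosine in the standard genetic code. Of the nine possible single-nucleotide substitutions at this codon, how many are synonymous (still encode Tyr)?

Position 1: none → 0 synonymous.
Position 2: none → 0 synonymous.
Position 3: UAC → 1 synonymous.
Total: 0 + 0 + 1 = 1.

1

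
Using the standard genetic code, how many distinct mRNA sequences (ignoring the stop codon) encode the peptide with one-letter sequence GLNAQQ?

768

Gly: 4 codons.
Leu: 6 codons.
Asn: 2 codons.
Ala: 4 codons.
Gln: 2 codons.
Gln: 2 codons.
4 × 6 × 2 × 4 × 2 × 2 = 768.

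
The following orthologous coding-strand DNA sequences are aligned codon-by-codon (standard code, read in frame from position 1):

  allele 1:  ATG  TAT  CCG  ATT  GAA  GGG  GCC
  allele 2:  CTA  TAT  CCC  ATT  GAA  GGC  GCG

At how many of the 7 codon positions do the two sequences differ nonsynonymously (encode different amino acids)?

1

Codon 1: ATG Met / CTA Leu — nonsynonymous.
Codon 2: TAT Tyr / TAT Tyr — identical.
Codon 3: CCG Pro / CCC Pro — synonymous.
Codon 4: ATT Ile / ATT Ile — identical.
Codon 5: GAA Glu / GAA Glu — identical.
Codon 6: GGG Gly / GGC Gly — synonymous.
Codon 7: GCC Ala / GCG Ala — synonymous.
Nonsynonymous differences: 1.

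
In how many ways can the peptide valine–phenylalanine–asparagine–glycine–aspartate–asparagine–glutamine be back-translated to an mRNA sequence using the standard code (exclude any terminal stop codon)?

512

Val: 4 codons.
Phe: 2 codons.
Asn: 2 codons.
Gly: 4 codons.
Asp: 2 codons.
Asn: 2 codons.
Gln: 2 codons.
4 × 2 × 2 × 4 × 2 × 2 × 2 = 512.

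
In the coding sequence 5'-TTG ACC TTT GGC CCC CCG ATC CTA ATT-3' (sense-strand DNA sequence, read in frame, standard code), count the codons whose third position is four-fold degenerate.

5

Codon 1 TTG (Leu): third position 2-fold.
Codon 2 ACC (Thr): third position 4-fold.
Codon 3 TTT (Phe): third position 2-fold.
Codon 4 GGC (Gly): third position 4-fold.
Codon 5 CCC (Pro): third position 4-fold.
Codon 6 CCG (Pro): third position 4-fold.
Codon 7 ATC (Ile): third position 3-fold.
Codon 8 CTA (Leu): third position 4-fold.
Codon 9 ATT (Ile): third position 3-fold.
Four-fold degenerate third positions: 5.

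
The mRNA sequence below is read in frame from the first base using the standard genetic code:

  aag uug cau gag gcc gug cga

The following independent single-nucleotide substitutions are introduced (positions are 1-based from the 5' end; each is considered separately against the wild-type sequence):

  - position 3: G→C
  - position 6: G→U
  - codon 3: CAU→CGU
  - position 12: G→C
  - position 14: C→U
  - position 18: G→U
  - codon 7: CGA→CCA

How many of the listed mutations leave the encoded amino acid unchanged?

Codon 1: AAG (Lys) → AAC (Asn) — missense.
Codon 2: UUG (Leu) → UUU (Phe) — missense.
Codon 3: CAU (His) → CGU (Arg) — missense.
Codon 4: GAG (Glu) → GAC (Asp) — missense.
Codon 5: GCC (Ala) → GUC (Val) — missense.
Codon 6: GUG (Val) → GUU (Val) — synonymous.
Codon 7: CGA (Arg) → CCA (Pro) — missense.
Synonymous: 1 of 7.

1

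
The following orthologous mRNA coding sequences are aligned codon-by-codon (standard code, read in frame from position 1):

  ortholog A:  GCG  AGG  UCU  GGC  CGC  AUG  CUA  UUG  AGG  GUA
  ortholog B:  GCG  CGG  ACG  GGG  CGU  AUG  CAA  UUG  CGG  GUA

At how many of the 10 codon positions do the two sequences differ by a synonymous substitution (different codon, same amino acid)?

Codon 1: GCG Ala / GCG Ala — identical.
Codon 2: AGG Arg / CGG Arg — synonymous.
Codon 3: UCU Ser / ACG Thr — nonsynonymous.
Codon 4: GGC Gly / GGG Gly — synonymous.
Codon 5: CGC Arg / CGU Arg — synonymous.
Codon 6: AUG Met / AUG Met — identical.
Codon 7: CUA Leu / CAA Gln — nonsynonymous.
Codon 8: UUG Leu / UUG Leu — identical.
Codon 9: AGG Arg / CGG Arg — synonymous.
Codon 10: GUA Val / GUA Val — identical.
Synonymous differences: 4.

4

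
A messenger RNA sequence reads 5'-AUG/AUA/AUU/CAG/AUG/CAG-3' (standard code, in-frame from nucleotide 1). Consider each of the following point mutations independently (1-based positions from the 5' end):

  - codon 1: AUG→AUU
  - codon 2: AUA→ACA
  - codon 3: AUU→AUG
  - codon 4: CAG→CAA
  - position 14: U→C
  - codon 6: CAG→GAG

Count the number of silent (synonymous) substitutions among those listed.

Codon 1: AUG (Met) → AUU (Ile) — missense.
Codon 2: AUA (Ile) → ACA (Thr) — missense.
Codon 3: AUU (Ile) → AUG (Met) — missense.
Codon 4: CAG (Gln) → CAA (Gln) — synonymous.
Codon 5: AUG (Met) → ACG (Thr) — missense.
Codon 6: CAG (Gln) → GAG (Glu) — missense.
Synonymous: 1 of 6.

1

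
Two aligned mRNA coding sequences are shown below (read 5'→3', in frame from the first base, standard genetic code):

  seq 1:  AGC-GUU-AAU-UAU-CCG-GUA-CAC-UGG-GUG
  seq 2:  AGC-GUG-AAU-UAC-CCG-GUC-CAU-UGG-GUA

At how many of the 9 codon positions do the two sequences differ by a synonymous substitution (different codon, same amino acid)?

5

Codon 1: AGC Ser / AGC Ser — identical.
Codon 2: GUU Val / GUG Val — synonymous.
Codon 3: AAU Asn / AAU Asn — identical.
Codon 4: UAU Tyr / UAC Tyr — synonymous.
Codon 5: CCG Pro / CCG Pro — identical.
Codon 6: GUA Val / GUC Val — synonymous.
Codon 7: CAC His / CAU His — synonymous.
Codon 8: UGG Trp / UGG Trp — identical.
Codon 9: GUG Val / GUA Val — synonymous.
Synonymous differences: 5.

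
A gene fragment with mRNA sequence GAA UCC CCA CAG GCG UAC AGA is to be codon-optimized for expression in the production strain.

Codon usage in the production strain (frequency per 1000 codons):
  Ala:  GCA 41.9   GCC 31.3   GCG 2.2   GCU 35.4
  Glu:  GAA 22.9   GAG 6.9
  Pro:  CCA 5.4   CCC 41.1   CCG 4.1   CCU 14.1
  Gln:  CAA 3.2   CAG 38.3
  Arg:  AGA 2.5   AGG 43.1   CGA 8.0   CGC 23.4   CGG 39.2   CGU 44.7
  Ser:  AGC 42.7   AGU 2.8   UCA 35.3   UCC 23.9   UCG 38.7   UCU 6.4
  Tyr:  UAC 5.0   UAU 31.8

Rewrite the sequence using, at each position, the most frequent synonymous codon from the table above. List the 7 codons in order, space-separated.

GAA AGC CCC CAG GCA UAU CGU

Codon 1 (Glu): best is GAA at 22.9.
Codon 2 (Ser): best is AGC at 42.7.
Codon 3 (Pro): best is CCC at 41.1.
Codon 4 (Gln): best is CAG at 38.3.
Codon 5 (Ala): best is GCA at 41.9.
Codon 6 (Tyr): best is UAU at 31.8.
Codon 7 (Arg): best is CGU at 44.7.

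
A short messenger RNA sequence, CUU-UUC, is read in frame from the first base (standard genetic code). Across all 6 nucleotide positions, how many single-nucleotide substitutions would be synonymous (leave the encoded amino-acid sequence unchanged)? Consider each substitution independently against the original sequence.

Codon 1 (CUU, Leu): 3 synonymous substitutions.
Codon 2 (UUC, Phe): 1 synonymous substitution.
Total: 3 + 1 = 4.

4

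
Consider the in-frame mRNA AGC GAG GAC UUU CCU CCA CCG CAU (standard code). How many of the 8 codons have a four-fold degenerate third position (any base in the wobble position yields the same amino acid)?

Codon 1 AGC (Ser): third position 2-fold.
Codon 2 GAG (Glu): third position 2-fold.
Codon 3 GAC (Asp): third position 2-fold.
Codon 4 UUU (Phe): third position 2-fold.
Codon 5 CCU (Pro): third position 4-fold.
Codon 6 CCA (Pro): third position 4-fold.
Codon 7 CCG (Pro): third position 4-fold.
Codon 8 CAU (His): third position 2-fold.
Four-fold degenerate third positions: 3.

3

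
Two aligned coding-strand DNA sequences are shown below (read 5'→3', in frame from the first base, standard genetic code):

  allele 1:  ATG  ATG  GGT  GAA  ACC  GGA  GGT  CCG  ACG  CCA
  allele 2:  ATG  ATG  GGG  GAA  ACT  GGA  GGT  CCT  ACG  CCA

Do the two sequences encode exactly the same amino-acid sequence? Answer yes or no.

yes

Codon 1: ATG Met / ATG Met — identical.
Codon 2: ATG Met / ATG Met — identical.
Codon 3: GGT Gly / GGG Gly — synonymous.
Codon 4: GAA Glu / GAA Glu — identical.
Codon 5: ACC Thr / ACT Thr — synonymous.
Codon 6: GGA Gly / GGA Gly — identical.
Codon 7: GGT Gly / GGT Gly — identical.
Codon 8: CCG Pro / CCT Pro — synonymous.
Codon 9: ACG Thr / ACG Thr — identical.
Codon 10: CCA Pro / CCA Pro — identical.
Nonsynonymous differences: 0 → same protein.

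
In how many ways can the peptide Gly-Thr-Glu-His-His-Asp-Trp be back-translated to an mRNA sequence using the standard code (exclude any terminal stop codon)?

256

Gly: 4 codons.
Thr: 4 codons.
Glu: 2 codons.
His: 2 codons.
His: 2 codons.
Asp: 2 codons.
Trp: 1 codon.
4 × 4 × 2 × 2 × 2 × 2 × 1 = 256.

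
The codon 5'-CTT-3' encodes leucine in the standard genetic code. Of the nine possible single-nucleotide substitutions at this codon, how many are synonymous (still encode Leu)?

3

Position 1: none → 0 synonymous.
Position 2: none → 0 synonymous.
Position 3: CTC, CTA, CTG → 3 synonymous.
Total: 0 + 0 + 3 = 3.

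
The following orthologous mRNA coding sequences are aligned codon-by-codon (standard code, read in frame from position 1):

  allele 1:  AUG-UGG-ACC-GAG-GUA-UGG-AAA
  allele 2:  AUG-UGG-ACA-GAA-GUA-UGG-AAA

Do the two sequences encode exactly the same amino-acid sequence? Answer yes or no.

Codon 1: AUG Met / AUG Met — identical.
Codon 2: UGG Trp / UGG Trp — identical.
Codon 3: ACC Thr / ACA Thr — synonymous.
Codon 4: GAG Glu / GAA Glu — synonymous.
Codon 5: GUA Val / GUA Val — identical.
Codon 6: UGG Trp / UGG Trp — identical.
Codon 7: AAA Lys / AAA Lys — identical.
Nonsynonymous differences: 0 → same protein.

yes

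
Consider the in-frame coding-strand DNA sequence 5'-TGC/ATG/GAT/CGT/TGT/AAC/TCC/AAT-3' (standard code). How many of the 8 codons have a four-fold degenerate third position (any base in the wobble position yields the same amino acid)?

2

Codon 1 TGC (Cys): third position 2-fold.
Codon 2 ATG (Met): third position 1-fold.
Codon 3 GAT (Asp): third position 2-fold.
Codon 4 CGT (Arg): third position 4-fold.
Codon 5 TGT (Cys): third position 2-fold.
Codon 6 AAC (Asn): third position 2-fold.
Codon 7 TCC (Ser): third position 4-fold.
Codon 8 AAT (Asn): third position 2-fold.
Four-fold degenerate third positions: 2.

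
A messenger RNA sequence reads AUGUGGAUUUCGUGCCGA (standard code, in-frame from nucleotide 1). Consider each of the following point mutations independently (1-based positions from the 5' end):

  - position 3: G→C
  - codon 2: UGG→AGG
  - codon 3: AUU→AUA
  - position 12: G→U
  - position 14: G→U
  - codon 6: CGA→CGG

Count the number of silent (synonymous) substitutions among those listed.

3

Codon 1: AUG (Met) → AUC (Ile) — missense.
Codon 2: UGG (Trp) → AGG (Arg) — missense.
Codon 3: AUU (Ile) → AUA (Ile) — synonymous.
Codon 4: UCG (Ser) → UCU (Ser) — synonymous.
Codon 5: UGC (Cys) → UUC (Phe) — missense.
Codon 6: CGA (Arg) → CGG (Arg) — synonymous.
Synonymous: 3 of 6.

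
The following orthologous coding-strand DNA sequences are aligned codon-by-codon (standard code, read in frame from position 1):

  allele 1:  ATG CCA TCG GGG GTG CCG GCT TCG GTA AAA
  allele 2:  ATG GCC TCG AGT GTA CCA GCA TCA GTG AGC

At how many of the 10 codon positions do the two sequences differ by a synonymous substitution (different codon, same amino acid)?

5

Codon 1: ATG Met / ATG Met — identical.
Codon 2: CCA Pro / GCC Ala — nonsynonymous.
Codon 3: TCG Ser / TCG Ser — identical.
Codon 4: GGG Gly / AGT Ser — nonsynonymous.
Codon 5: GTG Val / GTA Val — synonymous.
Codon 6: CCG Pro / CCA Pro — synonymous.
Codon 7: GCT Ala / GCA Ala — synonymous.
Codon 8: TCG Ser / TCA Ser — synonymous.
Codon 9: GTA Val / GTG Val — synonymous.
Codon 10: AAA Lys / AGC Ser — nonsynonymous.
Synonymous differences: 5.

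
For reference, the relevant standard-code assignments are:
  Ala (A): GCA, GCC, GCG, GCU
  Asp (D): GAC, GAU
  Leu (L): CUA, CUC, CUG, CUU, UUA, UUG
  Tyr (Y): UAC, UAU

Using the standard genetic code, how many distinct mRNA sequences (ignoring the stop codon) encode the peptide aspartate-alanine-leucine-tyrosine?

96

Asp: 2 codons.
Ala: 4 codons.
Leu: 6 codons.
Tyr: 2 codons.
2 × 4 × 6 × 2 = 96.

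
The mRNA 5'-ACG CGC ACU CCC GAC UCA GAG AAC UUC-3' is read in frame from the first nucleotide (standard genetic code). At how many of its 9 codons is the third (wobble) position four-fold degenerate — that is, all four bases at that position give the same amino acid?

5

Codon 1 ACG (Thr): third position 4-fold.
Codon 2 CGC (Arg): third position 4-fold.
Codon 3 ACU (Thr): third position 4-fold.
Codon 4 CCC (Pro): third position 4-fold.
Codon 5 GAC (Asp): third position 2-fold.
Codon 6 UCA (Ser): third position 4-fold.
Codon 7 GAG (Glu): third position 2-fold.
Codon 8 AAC (Asn): third position 2-fold.
Codon 9 UUC (Phe): third position 2-fold.
Four-fold degenerate third positions: 5.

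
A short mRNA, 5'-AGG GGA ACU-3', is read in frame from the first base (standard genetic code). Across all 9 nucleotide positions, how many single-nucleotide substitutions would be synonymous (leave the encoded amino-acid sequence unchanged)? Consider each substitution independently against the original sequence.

8

Codon 1 (AGG, Arg): 2 synonymous substitutions.
Codon 2 (GGA, Gly): 3 synonymous substitutions.
Codon 3 (ACU, Thr): 3 synonymous substitutions.
Total: 2 + 3 + 3 = 8.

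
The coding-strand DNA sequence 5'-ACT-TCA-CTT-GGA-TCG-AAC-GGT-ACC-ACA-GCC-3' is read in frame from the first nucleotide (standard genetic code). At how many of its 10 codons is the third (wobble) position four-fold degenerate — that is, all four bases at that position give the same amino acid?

Codon 1 ACT (Thr): third position 4-fold.
Codon 2 TCA (Ser): third position 4-fold.
Codon 3 CTT (Leu): third position 4-fold.
Codon 4 GGA (Gly): third position 4-fold.
Codon 5 TCG (Ser): third position 4-fold.
Codon 6 AAC (Asn): third position 2-fold.
Codon 7 GGT (Gly): third position 4-fold.
Codon 8 ACC (Thr): third position 4-fold.
Codon 9 ACA (Thr): third position 4-fold.
Codon 10 GCC (Ala): third position 4-fold.
Four-fold degenerate third positions: 9.

9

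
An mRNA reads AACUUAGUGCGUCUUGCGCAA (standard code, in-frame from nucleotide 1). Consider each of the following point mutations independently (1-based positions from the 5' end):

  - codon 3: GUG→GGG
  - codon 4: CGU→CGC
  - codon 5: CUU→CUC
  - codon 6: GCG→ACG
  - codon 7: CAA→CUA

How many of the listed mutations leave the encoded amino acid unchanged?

2

Codon 3: GUG (Val) → GGG (Gly) — missense.
Codon 4: CGU (Arg) → CGC (Arg) — synonymous.
Codon 5: CUU (Leu) → CUC (Leu) — synonymous.
Codon 6: GCG (Ala) → ACG (Thr) — missense.
Codon 7: CAA (Gln) → CUA (Leu) — missense.
Synonymous: 2 of 5.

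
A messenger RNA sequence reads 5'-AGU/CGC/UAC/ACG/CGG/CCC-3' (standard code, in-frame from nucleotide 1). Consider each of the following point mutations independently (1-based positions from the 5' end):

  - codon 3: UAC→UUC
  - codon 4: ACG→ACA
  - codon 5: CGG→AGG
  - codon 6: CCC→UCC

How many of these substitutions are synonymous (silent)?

Codon 3: UAC (Tyr) → UUC (Phe) — missense.
Codon 4: ACG (Thr) → ACA (Thr) — synonymous.
Codon 5: CGG (Arg) → AGG (Arg) — synonymous.
Codon 6: CCC (Pro) → UCC (Ser) — missense.
Synonymous: 2 of 4.

2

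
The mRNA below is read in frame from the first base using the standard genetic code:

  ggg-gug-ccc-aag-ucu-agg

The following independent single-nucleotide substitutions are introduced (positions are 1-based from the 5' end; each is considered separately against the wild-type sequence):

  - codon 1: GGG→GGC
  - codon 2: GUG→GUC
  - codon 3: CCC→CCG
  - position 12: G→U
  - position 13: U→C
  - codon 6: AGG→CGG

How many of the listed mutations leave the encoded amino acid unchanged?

4

Codon 1: GGG (Gly) → GGC (Gly) — synonymous.
Codon 2: GUG (Val) → GUC (Val) — synonymous.
Codon 3: CCC (Pro) → CCG (Pro) — synonymous.
Codon 4: AAG (Lys) → AAU (Asn) — missense.
Codon 5: UCU (Ser) → CCU (Pro) — missense.
Codon 6: AGG (Arg) → CGG (Arg) — synonymous.
Synonymous: 4 of 6.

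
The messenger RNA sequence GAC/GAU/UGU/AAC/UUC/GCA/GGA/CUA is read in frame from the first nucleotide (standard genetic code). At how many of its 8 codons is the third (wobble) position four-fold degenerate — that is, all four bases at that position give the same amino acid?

Codon 1 GAC (Asp): third position 2-fold.
Codon 2 GAU (Asp): third position 2-fold.
Codon 3 UGU (Cys): third position 2-fold.
Codon 4 AAC (Asn): third position 2-fold.
Codon 5 UUC (Phe): third position 2-fold.
Codon 6 GCA (Ala): third position 4-fold.
Codon 7 GGA (Gly): third position 4-fold.
Codon 8 CUA (Leu): third position 4-fold.
Four-fold degenerate third positions: 3.

3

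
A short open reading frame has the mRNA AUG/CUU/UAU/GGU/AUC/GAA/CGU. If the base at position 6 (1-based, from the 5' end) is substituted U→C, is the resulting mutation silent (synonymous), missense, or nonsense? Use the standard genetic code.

silent

Position 6 falls in codon 2: CUU → Leu.
After the substitution the codon is CUC → Leu.
Both encode Leu, so the change is synonymous.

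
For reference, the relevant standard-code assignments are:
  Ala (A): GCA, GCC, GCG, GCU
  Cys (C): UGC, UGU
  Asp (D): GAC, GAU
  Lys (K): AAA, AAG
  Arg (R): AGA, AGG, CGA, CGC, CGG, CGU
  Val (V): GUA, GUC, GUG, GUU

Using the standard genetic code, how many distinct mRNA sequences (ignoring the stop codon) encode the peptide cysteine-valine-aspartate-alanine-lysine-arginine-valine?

Cys: 2 codons.
Val: 4 codons.
Asp: 2 codons.
Ala: 4 codons.
Lys: 2 codons.
Arg: 6 codons.
Val: 4 codons.
2 × 4 × 2 × 4 × 2 × 6 × 4 = 3072.

3072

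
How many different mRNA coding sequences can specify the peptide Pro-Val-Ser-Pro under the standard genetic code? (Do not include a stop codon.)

Pro: 4 codons.
Val: 4 codons.
Ser: 6 codons.
Pro: 4 codons.
4 × 4 × 6 × 4 = 384.

384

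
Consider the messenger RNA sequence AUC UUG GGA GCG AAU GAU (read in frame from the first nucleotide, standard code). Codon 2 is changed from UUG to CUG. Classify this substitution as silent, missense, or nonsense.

silent

Position 4 falls in codon 2: UUG → Leu.
After the substitution the codon is CUG → Leu.
Both encode Leu, so the change is synonymous.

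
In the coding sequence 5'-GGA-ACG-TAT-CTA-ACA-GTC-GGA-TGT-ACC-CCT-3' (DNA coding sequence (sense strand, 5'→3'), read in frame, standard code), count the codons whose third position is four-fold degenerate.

Codon 1 GGA (Gly): third position 4-fold.
Codon 2 ACG (Thr): third position 4-fold.
Codon 3 TAT (Tyr): third position 2-fold.
Codon 4 CTA (Leu): third position 4-fold.
Codon 5 ACA (Thr): third position 4-fold.
Codon 6 GTC (Val): third position 4-fold.
Codon 7 GGA (Gly): third position 4-fold.
Codon 8 TGT (Cys): third position 2-fold.
Codon 9 ACC (Thr): third position 4-fold.
Codon 10 CCT (Pro): third position 4-fold.
Four-fold degenerate third positions: 8.

8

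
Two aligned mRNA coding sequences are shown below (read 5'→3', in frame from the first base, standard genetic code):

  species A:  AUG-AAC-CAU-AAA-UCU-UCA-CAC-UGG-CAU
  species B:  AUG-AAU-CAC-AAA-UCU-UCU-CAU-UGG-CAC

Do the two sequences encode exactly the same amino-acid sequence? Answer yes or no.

Codon 1: AUG Met / AUG Met — identical.
Codon 2: AAC Asn / AAU Asn — synonymous.
Codon 3: CAU His / CAC His — synonymous.
Codon 4: AAA Lys / AAA Lys — identical.
Codon 5: UCU Ser / UCU Ser — identical.
Codon 6: UCA Ser / UCU Ser — synonymous.
Codon 7: CAC His / CAU His — synonymous.
Codon 8: UGG Trp / UGG Trp — identical.
Codon 9: CAU His / CAC His — synonymous.
Nonsynonymous differences: 0 → same protein.

yes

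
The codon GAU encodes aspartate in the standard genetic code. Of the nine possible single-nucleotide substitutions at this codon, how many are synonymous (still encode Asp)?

Position 1: none → 0 synonymous.
Position 2: none → 0 synonymous.
Position 3: GAC → 1 synonymous.
Total: 0 + 0 + 1 = 1.

1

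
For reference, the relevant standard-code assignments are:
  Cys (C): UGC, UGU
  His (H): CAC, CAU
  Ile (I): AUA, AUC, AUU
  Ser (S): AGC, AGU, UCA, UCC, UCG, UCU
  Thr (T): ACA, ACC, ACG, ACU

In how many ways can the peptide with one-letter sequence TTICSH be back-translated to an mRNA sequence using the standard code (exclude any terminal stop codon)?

1152

Thr: 4 codons.
Thr: 4 codons.
Ile: 3 codons.
Cys: 2 codons.
Ser: 6 codons.
His: 2 codons.
4 × 4 × 3 × 2 × 6 × 2 = 1152.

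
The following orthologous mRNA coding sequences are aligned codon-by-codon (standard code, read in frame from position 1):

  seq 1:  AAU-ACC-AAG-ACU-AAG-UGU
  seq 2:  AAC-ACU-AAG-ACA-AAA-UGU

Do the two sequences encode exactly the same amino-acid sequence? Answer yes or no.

yes

Codon 1: AAU Asn / AAC Asn — synonymous.
Codon 2: ACC Thr / ACU Thr — synonymous.
Codon 3: AAG Lys / AAG Lys — identical.
Codon 4: ACU Thr / ACA Thr — synonymous.
Codon 5: AAG Lys / AAA Lys — synonymous.
Codon 6: UGU Cys / UGU Cys — identical.
Nonsynonymous differences: 0 → same protein.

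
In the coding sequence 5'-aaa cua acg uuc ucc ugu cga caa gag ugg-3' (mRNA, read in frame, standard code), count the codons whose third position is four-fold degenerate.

4

Codon 1 AAA (Lys): third position 2-fold.
Codon 2 CUA (Leu): third position 4-fold.
Codon 3 ACG (Thr): third position 4-fold.
Codon 4 UUC (Phe): third position 2-fold.
Codon 5 UCC (Ser): third position 4-fold.
Codon 6 UGU (Cys): third position 2-fold.
Codon 7 CGA (Arg): third position 4-fold.
Codon 8 CAA (Gln): third position 2-fold.
Codon 9 GAG (Glu): third position 2-fold.
Codon 10 UGG (Trp): third position 1-fold.
Four-fold degenerate third positions: 4.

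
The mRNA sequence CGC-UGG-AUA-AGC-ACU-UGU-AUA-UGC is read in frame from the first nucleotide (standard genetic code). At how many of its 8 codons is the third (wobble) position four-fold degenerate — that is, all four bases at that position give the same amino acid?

2

Codon 1 CGC (Arg): third position 4-fold.
Codon 2 UGG (Trp): third position 1-fold.
Codon 3 AUA (Ile): third position 3-fold.
Codon 4 AGC (Ser): third position 2-fold.
Codon 5 ACU (Thr): third position 4-fold.
Codon 6 UGU (Cys): third position 2-fold.
Codon 7 AUA (Ile): third position 3-fold.
Codon 8 UGC (Cys): third position 2-fold.
Four-fold degenerate third positions: 2.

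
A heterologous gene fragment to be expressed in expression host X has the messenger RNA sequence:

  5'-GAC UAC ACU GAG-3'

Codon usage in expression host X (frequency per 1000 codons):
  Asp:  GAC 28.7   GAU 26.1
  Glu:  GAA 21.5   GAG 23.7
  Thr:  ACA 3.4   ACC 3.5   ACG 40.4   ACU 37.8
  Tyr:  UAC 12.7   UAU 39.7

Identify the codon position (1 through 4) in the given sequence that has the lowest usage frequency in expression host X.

2

Codon 1 GAC (Asp): 28.7 per 1000.
Codon 2 UAC (Tyr): 12.7 per 1000.
Codon 3 ACU (Thr): 37.8 per 1000.
Codon 4 GAG (Glu): 23.7 per 1000.
Lowest frequency is 12.7 at codon 2.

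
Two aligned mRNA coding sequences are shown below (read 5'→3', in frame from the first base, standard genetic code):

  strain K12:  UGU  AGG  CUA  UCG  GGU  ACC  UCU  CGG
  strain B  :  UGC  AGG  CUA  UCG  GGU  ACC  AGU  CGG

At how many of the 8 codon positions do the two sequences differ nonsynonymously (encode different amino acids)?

0

Codon 1: UGU Cys / UGC Cys — synonymous.
Codon 2: AGG Arg / AGG Arg — identical.
Codon 3: CUA Leu / CUA Leu — identical.
Codon 4: UCG Ser / UCG Ser — identical.
Codon 5: GGU Gly / GGU Gly — identical.
Codon 6: ACC Thr / ACC Thr — identical.
Codon 7: UCU Ser / AGU Ser — synonymous.
Codon 8: CGG Arg / CGG Arg — identical.
Nonsynonymous differences: 0.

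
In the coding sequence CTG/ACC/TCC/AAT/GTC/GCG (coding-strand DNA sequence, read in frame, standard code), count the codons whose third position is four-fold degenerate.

Codon 1 CTG (Leu): third position 4-fold.
Codon 2 ACC (Thr): third position 4-fold.
Codon 3 TCC (Ser): third position 4-fold.
Codon 4 AAT (Asn): third position 2-fold.
Codon 5 GTC (Val): third position 4-fold.
Codon 6 GCG (Ala): third position 4-fold.
Four-fold degenerate third positions: 5.

5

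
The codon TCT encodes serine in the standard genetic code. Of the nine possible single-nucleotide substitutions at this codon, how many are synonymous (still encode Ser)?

Position 1: none → 0 synonymous.
Position 2: none → 0 synonymous.
Position 3: TCC, TCA, TCG → 3 synonymous.
Total: 0 + 0 + 3 = 3.

3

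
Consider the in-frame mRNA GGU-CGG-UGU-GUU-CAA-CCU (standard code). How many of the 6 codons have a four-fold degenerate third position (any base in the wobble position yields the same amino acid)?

Codon 1 GGU (Gly): third position 4-fold.
Codon 2 CGG (Arg): third position 4-fold.
Codon 3 UGU (Cys): third position 2-fold.
Codon 4 GUU (Val): third position 4-fold.
Codon 5 CAA (Gln): third position 2-fold.
Codon 6 CCU (Pro): third position 4-fold.
Four-fold degenerate third positions: 4.

4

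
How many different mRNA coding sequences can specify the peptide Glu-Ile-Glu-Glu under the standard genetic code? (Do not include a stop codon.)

Glu: 2 codons.
Ile: 3 codons.
Glu: 2 codons.
Glu: 2 codons.
2 × 3 × 2 × 2 = 24.

24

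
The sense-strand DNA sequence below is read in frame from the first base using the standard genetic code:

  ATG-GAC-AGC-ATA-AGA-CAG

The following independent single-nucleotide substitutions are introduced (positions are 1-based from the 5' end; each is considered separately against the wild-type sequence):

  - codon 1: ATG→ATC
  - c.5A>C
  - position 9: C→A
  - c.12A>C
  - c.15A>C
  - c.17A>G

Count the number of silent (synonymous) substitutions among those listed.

1

Codon 1: ATG (Met) → ATC (Ile) — missense.
Codon 2: GAC (Asp) → GCC (Ala) — missense.
Codon 3: AGC (Ser) → AGA (Arg) — missense.
Codon 4: ATA (Ile) → ATC (Ile) — synonymous.
Codon 5: AGA (Arg) → AGC (Ser) — missense.
Codon 6: CAG (Gln) → CGG (Arg) — missense.
Synonymous: 1 of 6.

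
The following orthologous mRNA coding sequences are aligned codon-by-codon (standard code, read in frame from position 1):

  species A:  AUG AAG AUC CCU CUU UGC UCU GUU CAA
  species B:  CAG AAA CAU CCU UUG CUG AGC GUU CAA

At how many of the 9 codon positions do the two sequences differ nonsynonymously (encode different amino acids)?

3

Codon 1: AUG Met / CAG Gln — nonsynonymous.
Codon 2: AAG Lys / AAA Lys — synonymous.
Codon 3: AUC Ile / CAU His — nonsynonymous.
Codon 4: CCU Pro / CCU Pro — identical.
Codon 5: CUU Leu / UUG Leu — synonymous.
Codon 6: UGC Cys / CUG Leu — nonsynonymous.
Codon 7: UCU Ser / AGC Ser — synonymous.
Codon 8: GUU Val / GUU Val — identical.
Codon 9: CAA Gln / CAA Gln — identical.
Nonsynonymous differences: 3.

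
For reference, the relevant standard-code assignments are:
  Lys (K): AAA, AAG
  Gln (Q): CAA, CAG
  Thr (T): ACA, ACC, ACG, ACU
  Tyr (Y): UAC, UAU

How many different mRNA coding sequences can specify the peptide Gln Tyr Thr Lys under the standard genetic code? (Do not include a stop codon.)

32

Gln: 2 codons.
Tyr: 2 codons.
Thr: 4 codons.
Lys: 2 codons.
2 × 2 × 4 × 2 = 32.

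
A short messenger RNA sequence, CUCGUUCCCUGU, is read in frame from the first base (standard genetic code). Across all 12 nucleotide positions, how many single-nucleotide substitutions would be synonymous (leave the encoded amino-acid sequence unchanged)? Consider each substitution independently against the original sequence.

10

Codon 1 (CUC, Leu): 3 synonymous substitutions.
Codon 2 (GUU, Val): 3 synonymous substitutions.
Codon 3 (CCC, Pro): 3 synonymous substitutions.
Codon 4 (UGU, Cys): 1 synonymous substitution.
Total: 3 + 3 + 3 + 1 = 10.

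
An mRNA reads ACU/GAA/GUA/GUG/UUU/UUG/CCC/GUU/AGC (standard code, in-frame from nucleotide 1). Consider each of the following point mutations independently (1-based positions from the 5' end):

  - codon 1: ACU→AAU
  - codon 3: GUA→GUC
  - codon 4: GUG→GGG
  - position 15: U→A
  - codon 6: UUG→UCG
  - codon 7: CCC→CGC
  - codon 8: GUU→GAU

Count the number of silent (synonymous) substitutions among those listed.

Codon 1: ACU (Thr) → AAU (Asn) — missense.
Codon 3: GUA (Val) → GUC (Val) — synonymous.
Codon 4: GUG (Val) → GGG (Gly) — missense.
Codon 5: UUU (Phe) → UUA (Leu) — missense.
Codon 6: UUG (Leu) → UCG (Ser) — missense.
Codon 7: CCC (Pro) → CGC (Arg) — missense.
Codon 8: GUU (Val) → GAU (Asp) — missense.
Synonymous: 1 of 7.

1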